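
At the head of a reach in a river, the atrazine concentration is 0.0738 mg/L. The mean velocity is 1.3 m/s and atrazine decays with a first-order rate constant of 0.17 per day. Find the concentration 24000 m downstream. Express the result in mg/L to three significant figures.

Travel time t = 24000 m / 1.3 m/s = 2.4e+04/1.3 = 1.846e+04 s = 0.2137 d.
First-order decay: C = 0.0738·exp(−0.17·0.2137) = 0.0738·0.9643 = 0.07117 mg/L.

0.0712 mg/L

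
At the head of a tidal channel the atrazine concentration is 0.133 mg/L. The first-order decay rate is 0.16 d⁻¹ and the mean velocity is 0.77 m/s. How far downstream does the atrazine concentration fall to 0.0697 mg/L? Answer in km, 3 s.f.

From C = C₀·e^(−kt), t = ln(C₀/C)/k = ln(0.133/0.0697)/0.16 = 0.6461/0.16 = 4.038 d.
Distance = v·t = 0.77 m/s × 3.489e+05 s = 2.687e+05 m = 268.7 km.

269 km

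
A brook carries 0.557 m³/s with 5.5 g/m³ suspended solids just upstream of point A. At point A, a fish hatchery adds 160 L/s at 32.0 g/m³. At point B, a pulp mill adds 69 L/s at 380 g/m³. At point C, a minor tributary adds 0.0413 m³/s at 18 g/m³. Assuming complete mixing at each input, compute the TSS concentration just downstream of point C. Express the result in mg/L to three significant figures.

160 L/s = 0.16 m³/s.
After input A: C = (0.557·5.5 + 0.16·32) / 0.717 = 11.41 mg/L.
69 L/s = 0.069 m³/s.
After input B: C = (0.717·11.41 + 0.069·380) / 0.786 = 43.77 mg/L.
After input C: C = (0.786·43.77 + 0.0413·18) / 0.8273 = 42.48 mg/L.

42.5 mg/L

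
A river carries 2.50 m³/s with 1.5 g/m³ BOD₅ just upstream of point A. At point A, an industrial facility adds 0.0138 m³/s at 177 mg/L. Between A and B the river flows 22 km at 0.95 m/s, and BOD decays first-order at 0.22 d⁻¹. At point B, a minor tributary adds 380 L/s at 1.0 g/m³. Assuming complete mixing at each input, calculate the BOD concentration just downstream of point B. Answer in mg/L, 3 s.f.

After input A: C = (2.5·1.5 + 0.0138·177) / 2.514 = 2.463 mg/L.
Over the 22 km reach to input B (t = 2.316e+04 s = 0.268 d), decay gives C = 2.463·exp(−0.22·0.268) = 2.322 mg/L.
380 L/s = 0.38 m³/s.
After input B: C = (2.514·2.322 + 0.38·1) / 2.894 = 2.149 mg/L.

2.15 mg/L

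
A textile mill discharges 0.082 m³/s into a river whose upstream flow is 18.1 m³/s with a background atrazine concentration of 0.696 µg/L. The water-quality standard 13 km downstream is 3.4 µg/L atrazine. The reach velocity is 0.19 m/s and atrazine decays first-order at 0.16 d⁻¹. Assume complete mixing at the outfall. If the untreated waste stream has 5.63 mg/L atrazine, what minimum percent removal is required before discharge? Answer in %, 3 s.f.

0.696 µg/L = 0.000696 mg/L.
3.4 µg/L = 0.0034 mg/L.
Travel time to the compliance point: t = 1.3e+04/0.19 = 6.842e+04 s = 0.7919 d; decay factor exp(−0.16·0.7919) = 0.881.
So the concentration just after mixing may be at most 0.0034/0.881 = 0.003859 mg/L.
Mass balance: 0.003859·18.18 = 0.082·Cₑ + 18.1·0.000696.
Cₑ = (0.07017 − 0.0126) / 0.082 = 0.7021 mg/L.
Required removal = 1 − 0.7021/5.63 = 87.53 %.

87.5 %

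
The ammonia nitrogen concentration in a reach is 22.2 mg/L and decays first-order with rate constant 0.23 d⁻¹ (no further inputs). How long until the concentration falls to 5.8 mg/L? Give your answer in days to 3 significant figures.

t = ln(C₀/C)/k = ln(22.2/5.8)/0.23 = 1.342/0.23 = 5.836 d.

5.84 d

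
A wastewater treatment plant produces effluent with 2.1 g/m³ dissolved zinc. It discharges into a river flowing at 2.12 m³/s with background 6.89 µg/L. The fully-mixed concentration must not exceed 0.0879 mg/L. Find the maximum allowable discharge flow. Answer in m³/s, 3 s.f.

0.0854 m³/s

6.89 µg/L = 0.00689 mg/L.
Mass balance at complete mixing: C_std·(Q_w + Q_r) = Q_w·C_e + Q_r·C_b.
Rearranging, Q_w = Q_r·(C_std − C_b)/(C_e − C_std) = 2.12·(0.0879 − 0.00689) / (2.1 − 0.0879) = 0.08535 m³/s.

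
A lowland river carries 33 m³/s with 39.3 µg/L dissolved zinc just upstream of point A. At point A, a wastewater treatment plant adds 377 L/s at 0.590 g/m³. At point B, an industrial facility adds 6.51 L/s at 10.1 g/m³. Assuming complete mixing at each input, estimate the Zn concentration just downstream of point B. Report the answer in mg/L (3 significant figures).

0.0475 mg/L

39.3 µg/L = 0.0393 mg/L.
377 L/s = 0.377 m³/s.
After input A: C = (33·0.0393 + 0.377·0.59) / 33.38 = 0.04552 mg/L.
6.51 L/s = 0.00651 m³/s.
After input B: C = (33.38·0.04552 + 0.00651·10.1) / 33.38 = 0.04748 mg/L.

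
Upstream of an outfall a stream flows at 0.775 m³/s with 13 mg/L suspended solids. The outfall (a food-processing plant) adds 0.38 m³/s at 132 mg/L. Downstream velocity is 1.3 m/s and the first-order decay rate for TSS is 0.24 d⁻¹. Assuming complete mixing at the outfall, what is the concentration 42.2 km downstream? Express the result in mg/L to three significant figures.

After complete mixing, C₀ = (0.38·132 + 0.775·13) / 1.155 = 52.15 mg/L.
Travel time t = 4.22e+04 m / 1.3 m/s = 3.246e+04 s = 0.3757 d.
C = 52.15·exp(−0.24·0.3757) = 52.15·0.9138 = 47.65 mg/L.

47.7 mg/L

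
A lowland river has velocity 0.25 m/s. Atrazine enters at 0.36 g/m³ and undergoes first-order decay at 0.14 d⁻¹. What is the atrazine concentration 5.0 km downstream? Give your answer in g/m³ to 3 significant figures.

0.349 g/m³

Travel time t = 5.0 km / 0.25 m/s = 5000/0.25 = 2e+04 s = 0.2315 d.
First-order decay: C = 0.36·exp(−0.14·0.2315) = 0.36·0.9681 = 0.3485 g/m³.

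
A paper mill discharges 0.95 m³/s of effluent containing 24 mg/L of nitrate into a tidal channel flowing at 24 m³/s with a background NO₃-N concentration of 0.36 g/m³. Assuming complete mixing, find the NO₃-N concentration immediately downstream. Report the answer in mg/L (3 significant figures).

By mass balance at complete mixing, C = (0.95·24 + 24·0.36) / (0.95 + 24) = 31.44/24.95 = 1.26 mg/L.

1.26 mg/L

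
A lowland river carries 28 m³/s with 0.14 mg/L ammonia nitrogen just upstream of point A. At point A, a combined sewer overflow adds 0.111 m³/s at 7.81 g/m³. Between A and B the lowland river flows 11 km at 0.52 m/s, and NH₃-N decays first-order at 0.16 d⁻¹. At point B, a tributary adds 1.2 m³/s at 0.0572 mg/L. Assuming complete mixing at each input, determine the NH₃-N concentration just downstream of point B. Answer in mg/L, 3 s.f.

After input A: C = (28·0.14 + 0.111·7.81) / 28.11 = 0.1703 mg/L.
Over the 11 km reach to input B (t = 2.115e+04 s = 0.2448 d), decay gives C = 0.1703·exp(−0.16·0.2448) = 0.1637 mg/L.
After input B: C = (28.11·0.1637 + 1.2·0.0572) / 29.31 = 0.1594 mg/L.

0.159 mg/L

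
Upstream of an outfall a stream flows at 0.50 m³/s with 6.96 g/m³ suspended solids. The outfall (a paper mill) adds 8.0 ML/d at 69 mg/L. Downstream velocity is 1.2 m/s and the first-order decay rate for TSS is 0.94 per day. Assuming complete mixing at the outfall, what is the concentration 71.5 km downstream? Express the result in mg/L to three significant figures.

8.0 ML/d = 0.09259 m³/s.
After complete mixing, C₀ = (0.09259·69 + 0.5·6.96) / 0.5926 = 16.65 mg/L.
Travel time t = 7.15e+04 m / 1.2 m/s = 5.958e+04 s = 0.6896 d.
C = 16.65·exp(−0.94·0.6896) = 16.65·0.523 = 8.709 mg/L.

8.71 mg/L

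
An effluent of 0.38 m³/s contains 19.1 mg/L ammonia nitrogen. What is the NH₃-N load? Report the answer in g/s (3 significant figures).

7.26 g/s

Mass flux = Q·C = 0.38 m³/s × 19.1 g/m³ = 7.258 g/s.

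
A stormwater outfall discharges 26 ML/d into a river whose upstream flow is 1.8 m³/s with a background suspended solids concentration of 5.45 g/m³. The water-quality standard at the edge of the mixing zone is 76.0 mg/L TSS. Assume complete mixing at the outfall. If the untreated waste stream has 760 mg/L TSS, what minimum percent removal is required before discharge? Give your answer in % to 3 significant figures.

34.5 %

26 ML/d = 0.3009 m³/s.
Mass balance: 76·2.101 = 0.3009·Cₑ + 1.8·5.45.
Cₑ = (159.7 − 9.81) / 0.3009 = 498 mg/L.
Required removal = 1 − 498/760 = 34.47 %.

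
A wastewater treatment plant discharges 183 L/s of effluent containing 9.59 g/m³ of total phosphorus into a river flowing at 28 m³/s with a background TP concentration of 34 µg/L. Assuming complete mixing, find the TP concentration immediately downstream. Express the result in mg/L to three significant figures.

183 L/s = 0.183 m³/s.
34 µg/L = 0.034 mg/L.
Conservation of mass across the mixing zone: C = (0.183·9.59 + 28·0.034) / (0.183 + 28) = 2.707/28.18 = 0.09605 mg/L.

0.0960 mg/L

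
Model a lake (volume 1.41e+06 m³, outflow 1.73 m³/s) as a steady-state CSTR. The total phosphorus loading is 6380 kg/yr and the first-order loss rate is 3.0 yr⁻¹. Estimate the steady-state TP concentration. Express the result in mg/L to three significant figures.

0.108 mg/L

Outflow Q = 1.73 m³/s × 3.156e+07 s/yr = 5.459e+07 m³/yr.
Steady-state CSTR mass balance: W = Q·C + k·V·C, so C = W/(Q + kV).
Q + kV = 5.459e+07 + 3.0·1.41e+06 = 5.882e+07 m³/yr.
C = 6380/5.882e+07 = 0.0001085 kg/m³ = 0.1085 mg/L.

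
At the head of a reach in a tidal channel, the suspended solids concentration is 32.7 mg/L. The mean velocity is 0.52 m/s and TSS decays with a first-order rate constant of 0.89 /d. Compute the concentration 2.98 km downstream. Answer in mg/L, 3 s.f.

Travel time t = 2.98 km / 0.52 m/s = 2980/0.52 = 5731 s = 0.06633 d.
First-order decay: C = 32.7·exp(−0.89·0.06633) = 32.7·0.9427 = 30.83 mg/L.

30.8 mg/L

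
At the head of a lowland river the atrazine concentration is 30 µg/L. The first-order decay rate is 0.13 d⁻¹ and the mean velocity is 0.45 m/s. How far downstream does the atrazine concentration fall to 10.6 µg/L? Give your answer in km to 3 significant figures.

311 km

From C = C₀·e^(−kt), t = ln(C₀/C)/k = ln(30/10.6)/0.13 = 1.04/0.13 = 8.003 d.
Distance = v·t = 0.45 m/s × 6.914e+05 s = 3.111e+05 m = 311.1 km.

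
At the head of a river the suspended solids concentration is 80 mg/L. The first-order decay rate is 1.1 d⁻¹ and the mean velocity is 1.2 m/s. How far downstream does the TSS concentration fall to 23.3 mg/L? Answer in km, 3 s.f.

From C = C₀·e^(−kt), t = ln(C₀/C)/k = ln(80/23.3)/1.1 = 1.234/1.1 = 1.121 d.
Distance = v·t = 1.2 m/s × 9.689e+04 s = 1.163e+05 m = 116.3 km.

116 km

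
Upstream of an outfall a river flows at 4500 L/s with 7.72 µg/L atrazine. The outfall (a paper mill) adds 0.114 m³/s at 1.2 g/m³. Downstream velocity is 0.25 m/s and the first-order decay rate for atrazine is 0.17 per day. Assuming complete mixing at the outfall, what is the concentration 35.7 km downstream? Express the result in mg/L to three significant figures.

0.0281 mg/L

4500 L/s = 4.5 m³/s.
7.72 µg/L = 0.00772 mg/L.
After complete mixing, C₀ = (0.114·1.2 + 4.5·0.00772) / 4.614 = 0.03718 mg/L.
Travel time t = 3.57e+04 m / 0.25 m/s = 1.428e+05 s = 1.653 d.
C = 0.03718·exp(−0.17·1.653) = 0.03718·0.755 = 0.02807 mg/L.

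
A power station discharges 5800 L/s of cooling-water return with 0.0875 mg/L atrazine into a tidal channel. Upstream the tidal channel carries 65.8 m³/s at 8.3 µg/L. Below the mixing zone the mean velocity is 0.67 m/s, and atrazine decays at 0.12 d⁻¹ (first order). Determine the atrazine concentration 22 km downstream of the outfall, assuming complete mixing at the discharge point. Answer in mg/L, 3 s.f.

0.0141 mg/L

5800 L/s = 5.8 m³/s.
8.3 µg/L = 0.0083 mg/L.
After complete mixing, C₀ = (5.8·0.0875 + 65.8·0.0083) / 71.6 = 0.01472 mg/L.
Travel time t = 2.2e+04 m / 0.67 m/s = 3.284e+04 s = 0.38 d.
C = 0.01472·exp(−0.12·0.38) = 0.01472·0.9554 = 0.01406 mg/L.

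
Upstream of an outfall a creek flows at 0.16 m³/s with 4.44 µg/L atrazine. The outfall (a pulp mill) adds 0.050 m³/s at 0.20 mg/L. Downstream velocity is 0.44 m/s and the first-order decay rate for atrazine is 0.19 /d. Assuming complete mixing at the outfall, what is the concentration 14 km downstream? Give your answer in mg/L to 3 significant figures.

4.44 µg/L = 0.00444 mg/L.
After complete mixing, C₀ = (0.05·0.2 + 0.16·0.00444) / 0.21 = 0.051 mg/L.
Travel time t = 1.4e+04 m / 0.44 m/s = 3.182e+04 s = 0.3683 d.
C = 0.051·exp(−0.19·0.3683) = 0.051·0.9324 = 0.04756 mg/L.

0.0476 mg/L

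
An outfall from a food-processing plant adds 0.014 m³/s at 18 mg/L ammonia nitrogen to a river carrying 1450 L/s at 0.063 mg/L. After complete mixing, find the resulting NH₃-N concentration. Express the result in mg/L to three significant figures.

1450 L/s = 1.45 m³/s.
Conservation of mass across the mixing zone: C = (0.014·18 + 1.45·0.063) / (0.014 + 1.45) = 0.3433/1.464 = 0.2345 mg/L.

0.235 mg/L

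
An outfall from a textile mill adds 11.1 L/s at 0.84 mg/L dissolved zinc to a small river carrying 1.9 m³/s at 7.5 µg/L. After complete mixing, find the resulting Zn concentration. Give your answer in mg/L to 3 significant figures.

0.0123 mg/L

11.1 L/s = 0.0111 m³/s.
7.5 µg/L = 0.0075 mg/L.
Flow-weighted mixing gives C = (0.0111·0.84 + 1.9·0.0075) / (0.0111 + 1.9) = 0.02357/1.911 = 0.01234 mg/L.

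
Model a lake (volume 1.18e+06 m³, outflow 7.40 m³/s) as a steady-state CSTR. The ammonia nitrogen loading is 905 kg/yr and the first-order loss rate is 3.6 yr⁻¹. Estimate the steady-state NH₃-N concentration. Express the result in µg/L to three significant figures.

Outflow Q = 7.40 m³/s × 3.156e+07 s/yr = 2.335e+08 m³/yr.
Steady-state CSTR mass balance: W = Q·C + k·V·C, so C = W/(Q + kV).
Q + kV = 2.335e+08 + 3.6·1.18e+06 = 2.378e+08 m³/yr.
C = 905/2.378e+08 = 3.806e-06 kg/m³ = 0.003806 mg/L = 3.806 µg/L.

3.81 µg/L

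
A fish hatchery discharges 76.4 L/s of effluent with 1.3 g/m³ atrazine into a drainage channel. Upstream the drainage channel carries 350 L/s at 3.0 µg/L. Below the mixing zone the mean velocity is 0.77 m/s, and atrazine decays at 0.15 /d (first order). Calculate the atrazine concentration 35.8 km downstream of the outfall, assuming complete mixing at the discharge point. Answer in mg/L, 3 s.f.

76.4 L/s = 0.0764 m³/s.
350 L/s = 0.35 m³/s.
3.0 µg/L = 0.003 mg/L.
After complete mixing, C₀ = (0.0764·1.3 + 0.35·0.003) / 0.4264 = 0.2354 mg/L.
Travel time t = 3.58e+04 m / 0.77 m/s = 4.649e+04 s = 0.5381 d.
C = 0.2354·exp(−0.15·0.5381) = 0.2354·0.9225 = 0.2171 mg/L.

0.217 mg/L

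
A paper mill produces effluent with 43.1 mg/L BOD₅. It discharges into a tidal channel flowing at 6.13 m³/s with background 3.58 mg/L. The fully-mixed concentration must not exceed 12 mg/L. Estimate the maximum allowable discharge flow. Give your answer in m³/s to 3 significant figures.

1.66 m³/s

Mass balance at complete mixing: C_std·(Q_w + Q_r) = Q_w·C_e + Q_r·C_b.
Rearranging, Q_w = Q_r·(C_std − C_b)/(C_e − C_std) = 6.13·(12 − 3.58) / (43.1 − 12) = 1.66 m³/s.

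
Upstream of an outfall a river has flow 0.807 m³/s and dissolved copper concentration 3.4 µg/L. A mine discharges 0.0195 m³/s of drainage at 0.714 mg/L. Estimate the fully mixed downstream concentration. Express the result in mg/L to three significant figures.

0.0202 mg/L

3.4 µg/L = 0.0034 mg/L.
Flow-weighted mixing gives C = (0.0195·0.714 + 0.807·0.0034) / (0.0195 + 0.807) = 0.01667/0.8265 = 0.02017 mg/L.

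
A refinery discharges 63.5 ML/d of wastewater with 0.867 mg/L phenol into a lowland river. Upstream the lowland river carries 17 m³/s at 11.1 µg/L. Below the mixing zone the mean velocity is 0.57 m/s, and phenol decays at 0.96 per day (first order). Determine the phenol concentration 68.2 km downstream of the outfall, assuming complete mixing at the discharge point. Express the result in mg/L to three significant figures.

63.5 ML/d = 0.735 m³/s.
11.1 µg/L = 0.0111 mg/L.
After complete mixing, C₀ = (0.735·0.867 + 17·0.0111) / 17.73 = 0.04657 mg/L.
Travel time t = 6.82e+04 m / 0.57 m/s = 1.196e+05 s = 1.385 d.
C = 0.04657·exp(−0.96·1.385) = 0.04657·0.2646 = 0.01232 mg/L.

0.0123 mg/L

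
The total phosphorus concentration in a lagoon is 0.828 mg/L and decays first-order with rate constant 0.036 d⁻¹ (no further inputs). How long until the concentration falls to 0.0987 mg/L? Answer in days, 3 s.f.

t = ln(C₀/C)/k = ln(0.828/0.0987)/0.036 = 2.127/0.036 = 59.08 d.

59.1 d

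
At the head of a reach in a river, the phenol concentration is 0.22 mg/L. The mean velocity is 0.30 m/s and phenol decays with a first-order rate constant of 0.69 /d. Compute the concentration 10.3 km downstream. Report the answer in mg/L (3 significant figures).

0.167 mg/L

Travel time t = 10.3 km / 0.30 m/s = 1.03e+04/0.30 = 3.433e+04 s = 0.3974 d.
First-order decay: C = 0.22·exp(−0.69·0.3974) = 0.22·0.7602 = 0.1672 mg/L.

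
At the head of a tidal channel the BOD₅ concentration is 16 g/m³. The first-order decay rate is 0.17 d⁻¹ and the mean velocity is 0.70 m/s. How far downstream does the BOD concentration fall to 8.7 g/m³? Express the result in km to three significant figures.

217 km

From C = C₀·e^(−kt), t = ln(C₀/C)/k = ln(16/8.7)/0.17 = 0.6093/0.17 = 3.584 d.
Distance = v·t = 0.70 m/s × 3.097e+05 s = 2.168e+05 m = 216.8 km.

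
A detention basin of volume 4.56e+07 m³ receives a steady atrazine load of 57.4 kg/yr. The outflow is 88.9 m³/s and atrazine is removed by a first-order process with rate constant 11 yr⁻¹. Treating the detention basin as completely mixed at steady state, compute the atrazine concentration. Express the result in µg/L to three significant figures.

0.0174 µg/L

Outflow Q = 88.9 m³/s × 3.156e+07 s/yr = 2.805e+09 m³/yr.
Steady-state CSTR mass balance: W = Q·C + k·V·C, so C = W/(Q + kV).
Q + kV = 2.805e+09 + 11·4.56e+07 = 3.307e+09 m³/yr.
C = 57.4/3.307e+09 = 1.736e-08 kg/m³ = 1.736e-05 mg/L = 0.01736 µg/L.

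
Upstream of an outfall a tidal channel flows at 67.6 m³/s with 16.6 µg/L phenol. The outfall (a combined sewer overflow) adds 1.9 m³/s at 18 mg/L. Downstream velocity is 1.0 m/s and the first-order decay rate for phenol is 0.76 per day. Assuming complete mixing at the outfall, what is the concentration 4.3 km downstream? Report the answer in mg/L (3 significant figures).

16.6 µg/L = 0.0166 mg/L.
After complete mixing, C₀ = (1.9·18 + 67.6·0.0166) / 69.5 = 0.5082 mg/L.
Travel time t = 4300 m / 1.0 m/s = 4300 s = 0.04977 d.
C = 0.5082·exp(−0.76·0.04977) = 0.5082·0.9629 = 0.4894 mg/L.

0.489 mg/L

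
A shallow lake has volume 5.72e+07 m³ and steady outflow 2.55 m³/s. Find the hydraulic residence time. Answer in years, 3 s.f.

Q = 2.55 m³/s × 3.156e+07 s/yr = 8.047e+07 m³/yr.
Hydraulic residence time τ = V/Q = 5.72e+07/8.047e+07 = 0.7108 yr.

0.711 yr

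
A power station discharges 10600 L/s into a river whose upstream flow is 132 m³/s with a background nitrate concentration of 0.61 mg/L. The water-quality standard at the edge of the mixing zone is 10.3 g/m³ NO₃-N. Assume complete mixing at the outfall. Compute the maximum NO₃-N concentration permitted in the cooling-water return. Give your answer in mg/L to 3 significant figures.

131 mg/L

10600 L/s = 10.6 m³/s.
Mass balance: 10.3·142.6 = 10.6·Cₑ + 132·0.61.
Cₑ = (1469 − 80.52) / 10.6 = 131 mg/L.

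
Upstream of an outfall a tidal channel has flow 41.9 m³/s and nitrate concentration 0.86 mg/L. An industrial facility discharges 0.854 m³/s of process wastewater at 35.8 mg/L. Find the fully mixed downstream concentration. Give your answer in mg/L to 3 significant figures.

By mass balance at complete mixing, C = (0.854·35.8 + 41.9·0.86) / (0.854 + 41.9) = 66.61/42.75 = 1.558 mg/L.

1.56 mg/L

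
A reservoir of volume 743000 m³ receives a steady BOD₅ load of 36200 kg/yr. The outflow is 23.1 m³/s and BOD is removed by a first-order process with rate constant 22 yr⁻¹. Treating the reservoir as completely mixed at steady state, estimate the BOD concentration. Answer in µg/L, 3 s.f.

48.6 µg/L

Outflow Q = 23.1 m³/s × 3.156e+07 s/yr = 7.29e+08 m³/yr.
Steady-state CSTR mass balance: W = Q·C + k·V·C, so C = W/(Q + kV).
Q + kV = 7.29e+08 + 22·743000 = 7.453e+08 m³/yr.
C = 36200/7.453e+08 = 4.857e-05 kg/m³ = 0.04857 mg/L = 48.57 µg/L.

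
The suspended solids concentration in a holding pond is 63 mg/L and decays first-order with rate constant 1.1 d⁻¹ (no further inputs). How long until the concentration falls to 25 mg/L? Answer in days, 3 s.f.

t = ln(C₀/C)/k = ln(63/25)/1.1 = 0.9243/1.1 = 0.8402 d.

0.840 d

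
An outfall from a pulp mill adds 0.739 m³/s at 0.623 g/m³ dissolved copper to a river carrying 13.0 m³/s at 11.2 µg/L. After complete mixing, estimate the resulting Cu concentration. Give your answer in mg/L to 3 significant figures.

11.2 µg/L = 0.0112 mg/L.
Flow-weighted mixing gives C = (0.739·0.623 + 13·0.0112) / (0.739 + 13) = 0.606/13.74 = 0.04411 mg/L.

0.0441 mg/L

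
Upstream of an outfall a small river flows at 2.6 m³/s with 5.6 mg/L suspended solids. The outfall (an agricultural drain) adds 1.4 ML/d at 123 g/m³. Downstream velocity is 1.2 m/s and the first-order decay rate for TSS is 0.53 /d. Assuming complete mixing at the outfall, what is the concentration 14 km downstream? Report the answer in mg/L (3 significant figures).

5.89 mg/L

1.4 ML/d = 0.0162 m³/s.
After complete mixing, C₀ = (0.0162·123 + 2.6·5.6) / 2.616 = 6.327 mg/L.
Travel time t = 1.4e+04 m / 1.2 m/s = 1.167e+04 s = 0.135 d.
C = 6.327·exp(−0.53·0.135) = 6.327·0.9309 = 5.89 mg/L.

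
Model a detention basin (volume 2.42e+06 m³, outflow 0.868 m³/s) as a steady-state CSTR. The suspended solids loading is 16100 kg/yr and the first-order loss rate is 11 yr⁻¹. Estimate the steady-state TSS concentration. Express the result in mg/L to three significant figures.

0.298 mg/L

Outflow Q = 0.868 m³/s × 3.156e+07 s/yr = 2.739e+07 m³/yr.
Steady-state CSTR mass balance: W = Q·C + k·V·C, so C = W/(Q + kV).
Q + kV = 2.739e+07 + 11·2.42e+06 = 5.401e+07 m³/yr.
C = 16100/5.401e+07 = 0.0002981 kg/m³ = 0.2981 mg/L.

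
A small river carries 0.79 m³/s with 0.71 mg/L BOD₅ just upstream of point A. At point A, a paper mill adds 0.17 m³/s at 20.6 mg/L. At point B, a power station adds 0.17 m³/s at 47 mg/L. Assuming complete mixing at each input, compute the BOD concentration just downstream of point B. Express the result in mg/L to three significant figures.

10.7 mg/L

After input A: C = (0.79·0.71 + 0.17·20.6) / 0.96 = 4.232 mg/L.
After input B: C = (0.96·4.232 + 0.17·47) / 1.13 = 10.67 mg/L.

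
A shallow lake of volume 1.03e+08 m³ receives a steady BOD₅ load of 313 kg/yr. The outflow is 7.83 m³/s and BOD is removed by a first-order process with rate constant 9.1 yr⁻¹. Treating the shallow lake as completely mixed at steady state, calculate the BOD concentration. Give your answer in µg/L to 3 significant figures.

0.264 µg/L

Outflow Q = 7.83 m³/s × 3.156e+07 s/yr = 2.471e+08 m³/yr.
Steady-state CSTR mass balance: W = Q·C + k·V·C, so C = W/(Q + kV).
Q + kV = 2.471e+08 + 9.1·1.03e+08 = 1.184e+09 m³/yr.
C = 313/1.184e+09 = 2.643e-07 kg/m³ = 0.0002643 mg/L = 0.2643 µg/L.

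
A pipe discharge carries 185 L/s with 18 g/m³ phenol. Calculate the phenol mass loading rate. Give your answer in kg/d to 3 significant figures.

288 kg/d

185 L/s = 0.185 m³/s.
Mass flux = Q·C = 0.185 m³/s × 18 g/m³ = 3.33 g/s.
= 3.33 g/s × 86.4 = 287.7 kg/d.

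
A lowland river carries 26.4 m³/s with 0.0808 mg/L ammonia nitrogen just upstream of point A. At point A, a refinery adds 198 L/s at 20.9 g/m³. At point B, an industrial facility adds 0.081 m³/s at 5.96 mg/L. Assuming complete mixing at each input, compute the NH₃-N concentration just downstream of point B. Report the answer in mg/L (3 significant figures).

198 L/s = 0.198 m³/s.
After input A: C = (26.4·0.0808 + 0.198·20.9) / 26.6 = 0.2358 mg/L.
After input B: C = (26.6·0.2358 + 0.081·5.96) / 26.68 = 0.2532 mg/L.

0.253 mg/L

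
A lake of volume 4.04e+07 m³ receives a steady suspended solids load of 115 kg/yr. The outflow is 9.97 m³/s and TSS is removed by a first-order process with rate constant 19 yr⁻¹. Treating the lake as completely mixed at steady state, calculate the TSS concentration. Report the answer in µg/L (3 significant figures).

Outflow Q = 9.97 m³/s × 3.156e+07 s/yr = 3.146e+08 m³/yr.
Steady-state CSTR mass balance: W = Q·C + k·V·C, so C = W/(Q + kV).
Q + kV = 3.146e+08 + 19·4.04e+07 = 1.082e+09 m³/yr.
C = 115/1.082e+09 = 1.063e-07 kg/m³ = 0.0001063 mg/L = 0.1063 µg/L.

0.106 µg/L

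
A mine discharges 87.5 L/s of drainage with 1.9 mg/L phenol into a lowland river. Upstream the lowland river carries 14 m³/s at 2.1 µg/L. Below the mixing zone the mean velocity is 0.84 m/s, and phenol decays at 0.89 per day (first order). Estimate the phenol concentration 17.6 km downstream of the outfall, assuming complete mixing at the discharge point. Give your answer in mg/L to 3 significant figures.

87.5 L/s = 0.0875 m³/s.
2.1 µg/L = 0.0021 mg/L.
After complete mixing, C₀ = (0.0875·1.9 + 14·0.0021) / 14.09 = 0.01389 mg/L.
Travel time t = 1.76e+04 m / 0.84 m/s = 2.095e+04 s = 0.2425 d.
C = 0.01389·exp(−0.89·0.2425) = 0.01389·0.8059 = 0.01119 mg/L.

0.0112 mg/L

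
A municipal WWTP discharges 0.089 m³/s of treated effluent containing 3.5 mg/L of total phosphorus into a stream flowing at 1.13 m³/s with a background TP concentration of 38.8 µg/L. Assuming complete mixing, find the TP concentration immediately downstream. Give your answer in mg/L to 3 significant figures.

0.292 mg/L

38.8 µg/L = 0.0388 mg/L.
By mass balance at complete mixing, C = (0.089·3.5 + 1.13·0.0388) / (0.089 + 1.13) = 0.3553/1.219 = 0.2915 mg/L.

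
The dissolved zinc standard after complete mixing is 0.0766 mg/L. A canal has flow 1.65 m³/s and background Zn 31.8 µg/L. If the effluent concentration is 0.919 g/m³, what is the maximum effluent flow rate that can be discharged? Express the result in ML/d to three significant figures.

7.58 ML/d

31.8 µg/L = 0.0318 mg/L.
Mass balance at complete mixing: C_std·(Q_w + Q_r) = Q_w·C_e + Q_r·C_b.
Rearranging, Q_w = Q_r·(C_std − C_b)/(C_e − C_std) = 1.65·(0.0766 − 0.0318) / (0.919 − 0.0766) = 0.08775 m³/s.
= 7.582 ML/d.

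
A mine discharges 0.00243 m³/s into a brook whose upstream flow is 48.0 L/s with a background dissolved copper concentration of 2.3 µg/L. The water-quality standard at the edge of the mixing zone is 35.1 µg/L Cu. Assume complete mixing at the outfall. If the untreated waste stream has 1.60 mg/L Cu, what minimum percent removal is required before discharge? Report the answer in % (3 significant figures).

48.0 L/s = 0.048 m³/s.
2.3 µg/L = 0.0023 mg/L.
35.1 µg/L = 0.0351 mg/L.
Mass balance: 0.0351·0.05043 = 0.00243·Cₑ + 0.048·0.0023.
Cₑ = (0.00177 − 0.0001104) / 0.00243 = 0.683 mg/L.
Required removal = 1 − 0.683/1.60 = 57.31 %.

57.3 %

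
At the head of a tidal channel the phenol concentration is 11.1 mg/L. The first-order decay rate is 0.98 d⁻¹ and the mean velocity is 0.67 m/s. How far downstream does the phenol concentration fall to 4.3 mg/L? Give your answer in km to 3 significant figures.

From C = C₀·e^(−kt), t = ln(C₀/C)/k = ln(11.1/4.3)/0.98 = 0.9483/0.98 = 0.9677 d.
Distance = v·t = 0.67 m/s × 8.361e+04 s = 5.602e+04 m = 56.02 km.

56.0 km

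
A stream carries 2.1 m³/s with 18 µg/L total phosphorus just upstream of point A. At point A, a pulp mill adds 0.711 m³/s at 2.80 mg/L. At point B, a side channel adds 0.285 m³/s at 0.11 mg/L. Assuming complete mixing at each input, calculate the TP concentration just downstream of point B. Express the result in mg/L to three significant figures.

18 µg/L = 0.018 mg/L.
After input A: C = (2.1·0.018 + 0.711·2.8) / 2.811 = 0.7217 mg/L.
After input B: C = (2.811·0.7217 + 0.285·0.11) / 3.096 = 0.6654 mg/L.

0.665 mg/L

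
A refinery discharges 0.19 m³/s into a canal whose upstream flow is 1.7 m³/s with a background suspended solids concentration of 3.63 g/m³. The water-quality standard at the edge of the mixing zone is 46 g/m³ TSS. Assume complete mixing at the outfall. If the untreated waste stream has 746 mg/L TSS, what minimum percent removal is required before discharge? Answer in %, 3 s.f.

43.0 %

Mass balance: 46·1.89 = 0.19·Cₑ + 1.7·3.63.
Cₑ = (86.94 − 6.171) / 0.19 = 425.1 mg/L.
Required removal = 1 − 425.1/746 = 43.02 %.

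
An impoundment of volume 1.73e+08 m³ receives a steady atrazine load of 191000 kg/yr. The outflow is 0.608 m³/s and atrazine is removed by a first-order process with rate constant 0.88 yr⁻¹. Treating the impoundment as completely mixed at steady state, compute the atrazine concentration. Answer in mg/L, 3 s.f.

1.11 mg/L

Outflow Q = 0.608 m³/s × 3.156e+07 s/yr = 1.919e+07 m³/yr.
Steady-state CSTR mass balance: W = Q·C + k·V·C, so C = W/(Q + kV).
Q + kV = 1.919e+07 + 0.88·1.73e+08 = 1.714e+08 m³/yr.
C = 191000/1.714e+08 = 0.001114 kg/m³ = 1.114 mg/L.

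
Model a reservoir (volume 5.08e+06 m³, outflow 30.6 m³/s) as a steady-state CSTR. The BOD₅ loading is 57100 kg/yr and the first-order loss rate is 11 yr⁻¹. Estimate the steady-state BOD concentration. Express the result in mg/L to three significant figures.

Outflow Q = 30.6 m³/s × 3.156e+07 s/yr = 9.657e+08 m³/yr.
Steady-state CSTR mass balance: W = Q·C + k·V·C, so C = W/(Q + kV).
Q + kV = 9.657e+08 + 11·5.08e+06 = 1.022e+09 m³/yr.
C = 57100/1.022e+09 = 5.59e-05 kg/m³ = 0.0559 mg/L.

0.0559 mg/L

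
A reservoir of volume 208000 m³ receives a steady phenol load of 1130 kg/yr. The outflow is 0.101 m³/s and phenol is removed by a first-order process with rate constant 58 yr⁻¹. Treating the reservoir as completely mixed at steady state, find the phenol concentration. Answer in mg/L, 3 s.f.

Outflow Q = 0.101 m³/s × 3.156e+07 s/yr = 3.187e+06 m³/yr.
Steady-state CSTR mass balance: W = Q·C + k·V·C, so C = W/(Q + kV).
Q + kV = 3.187e+06 + 58·208000 = 1.525e+07 m³/yr.
C = 1130/1.525e+07 = 7.409e-05 kg/m³ = 0.07409 mg/L.

0.0741 mg/L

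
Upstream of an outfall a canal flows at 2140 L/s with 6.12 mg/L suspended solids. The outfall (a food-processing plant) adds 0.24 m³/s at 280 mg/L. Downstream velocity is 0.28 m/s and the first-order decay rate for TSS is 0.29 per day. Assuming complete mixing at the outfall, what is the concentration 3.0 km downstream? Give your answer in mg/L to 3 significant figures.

2140 L/s = 2.14 m³/s.
After complete mixing, C₀ = (0.24·280 + 2.14·6.12) / 2.38 = 33.74 mg/L.
Travel time t = 3000 m / 0.28 m/s = 1.071e+04 s = 0.124 d.
C = 33.74·exp(−0.29·0.124) = 33.74·0.9647 = 32.55 mg/L.

32.5 mg/L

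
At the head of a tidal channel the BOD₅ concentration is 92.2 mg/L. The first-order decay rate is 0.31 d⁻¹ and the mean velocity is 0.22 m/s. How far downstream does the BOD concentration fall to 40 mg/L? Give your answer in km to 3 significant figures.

51.2 km

From C = C₀·e^(−kt), t = ln(C₀/C)/k = ln(92.2/40)/0.31 = 0.8351/0.31 = 2.694 d.
Distance = v·t = 0.22 m/s × 2.327e+05 s = 5.12e+04 m = 51.2 km.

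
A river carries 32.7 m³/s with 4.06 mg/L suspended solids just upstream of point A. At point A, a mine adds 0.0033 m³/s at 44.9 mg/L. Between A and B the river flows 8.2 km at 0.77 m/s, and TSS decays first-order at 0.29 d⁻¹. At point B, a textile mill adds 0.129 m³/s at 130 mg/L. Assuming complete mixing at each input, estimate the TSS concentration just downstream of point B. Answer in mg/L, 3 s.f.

4.42 mg/L

After input A: C = (32.7·4.06 + 0.0033·44.9) / 32.7 = 4.064 mg/L.
Over the 8.2 km reach to input B (t = 1.065e+04 s = 0.1233 d), decay gives C = 4.064·exp(−0.29·0.1233) = 3.921 mg/L.
After input B: C = (32.7·3.921 + 0.129·130) / 32.83 = 4.417 mg/L.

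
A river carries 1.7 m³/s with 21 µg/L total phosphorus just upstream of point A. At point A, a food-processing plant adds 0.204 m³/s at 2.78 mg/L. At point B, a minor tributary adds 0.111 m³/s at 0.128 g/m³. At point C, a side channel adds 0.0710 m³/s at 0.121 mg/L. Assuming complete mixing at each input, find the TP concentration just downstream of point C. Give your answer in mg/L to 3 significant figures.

21 µg/L = 0.021 mg/L.
After input A: C = (1.7·0.021 + 0.204·2.78) / 1.904 = 0.3166 mg/L.
After input B: C = (1.904·0.3166 + 0.111·0.128) / 2.015 = 0.3062 mg/L.
After input C: C = (2.015·0.3062 + 0.071·0.121) / 2.086 = 0.2999 mg/L.

0.300 mg/L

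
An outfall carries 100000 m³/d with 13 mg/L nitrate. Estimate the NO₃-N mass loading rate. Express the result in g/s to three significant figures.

15.0 g/s

100000 m³/d = 1.157 m³/s.
Mass flux = Q·C = 1.157 m³/s × 13 g/m³ = 15.05 g/s.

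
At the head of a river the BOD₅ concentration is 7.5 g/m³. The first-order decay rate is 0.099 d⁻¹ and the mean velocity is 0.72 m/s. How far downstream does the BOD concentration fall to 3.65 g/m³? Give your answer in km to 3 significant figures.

453 km

From C = C₀·e^(−kt), t = ln(C₀/C)/k = ln(7.5/3.65)/0.099 = 0.7202/0.099 = 7.275 d.
Distance = v·t = 0.72 m/s × 6.285e+05 s = 4.525e+05 m = 452.5 km.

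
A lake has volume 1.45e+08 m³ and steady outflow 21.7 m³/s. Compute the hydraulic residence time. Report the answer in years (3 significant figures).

0.212 yr

Q = 21.7 m³/s × 3.156e+07 s/yr = 6.848e+08 m³/yr.
Hydraulic residence time τ = V/Q = 1.45e+08/6.848e+08 = 0.2117 yr.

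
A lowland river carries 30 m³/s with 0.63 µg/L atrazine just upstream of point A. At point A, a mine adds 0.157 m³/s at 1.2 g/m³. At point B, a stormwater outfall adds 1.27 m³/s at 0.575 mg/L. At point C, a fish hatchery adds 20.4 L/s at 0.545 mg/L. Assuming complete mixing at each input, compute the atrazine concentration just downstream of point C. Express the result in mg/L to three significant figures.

0.0302 mg/L

0.63 µg/L = 0.00063 mg/L.
After input A: C = (30·0.00063 + 0.157·1.2) / 30.16 = 0.006874 mg/L.
After input B: C = (30.16·0.006874 + 1.27·0.575) / 31.43 = 0.02983 mg/L.
20.4 L/s = 0.0204 m³/s.
After input C: C = (31.43·0.02983 + 0.0204·0.545) / 31.45 = 0.03017 mg/L.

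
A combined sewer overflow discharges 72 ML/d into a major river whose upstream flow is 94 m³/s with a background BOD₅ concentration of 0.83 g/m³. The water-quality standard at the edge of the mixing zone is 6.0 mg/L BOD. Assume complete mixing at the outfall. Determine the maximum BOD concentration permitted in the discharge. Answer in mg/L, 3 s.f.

72 ML/d = 0.8333 m³/s.
Mass balance: 6·94.83 = 0.8333·Cₑ + 94·0.83.
Cₑ = (569 − 78.02) / 0.8333 = 589.2 mg/L.

589 mg/L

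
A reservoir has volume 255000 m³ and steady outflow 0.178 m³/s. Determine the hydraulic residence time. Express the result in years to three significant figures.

Q = 0.178 m³/s × 3.156e+07 s/yr = 5.617e+06 m³/yr.
Hydraulic residence time τ = V/Q = 255000/5.617e+06 = 0.0454 yr.

0.0454 yr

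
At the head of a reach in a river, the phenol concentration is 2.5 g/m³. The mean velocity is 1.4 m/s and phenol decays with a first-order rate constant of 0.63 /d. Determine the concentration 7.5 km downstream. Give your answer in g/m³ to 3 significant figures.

Travel time t = 7.5 km / 1.4 m/s = 7500/1.4 = 5357 s = 0.062 d.
First-order decay: C = 2.5·exp(−0.63·0.062) = 2.5·0.9617 = 2.404 g/m³.

2.40 g/m³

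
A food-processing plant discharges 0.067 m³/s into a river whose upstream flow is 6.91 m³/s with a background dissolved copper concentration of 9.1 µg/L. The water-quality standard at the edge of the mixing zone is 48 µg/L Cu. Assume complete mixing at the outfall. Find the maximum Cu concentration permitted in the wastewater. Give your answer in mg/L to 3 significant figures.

4.06 mg/L

9.1 µg/L = 0.0091 mg/L.
48 µg/L = 0.048 mg/L.
Mass balance: 0.048·6.977 = 0.067·Cₑ + 6.91·0.0091.
Cₑ = (0.3349 − 0.06288) / 0.067 = 4.06 mg/L.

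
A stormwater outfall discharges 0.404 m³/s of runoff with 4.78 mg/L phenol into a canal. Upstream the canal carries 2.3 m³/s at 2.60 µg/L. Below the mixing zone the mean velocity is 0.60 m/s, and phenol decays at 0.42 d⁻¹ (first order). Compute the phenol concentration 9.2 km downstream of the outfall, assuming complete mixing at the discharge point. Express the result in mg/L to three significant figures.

2.60 µg/L = 0.0026 mg/L.
After complete mixing, C₀ = (0.404·4.78 + 2.3·0.0026) / 2.704 = 0.7164 mg/L.
Travel time t = 9200 m / 0.60 m/s = 1.533e+04 s = 0.1775 d.
C = 0.7164·exp(−0.42·0.1775) = 0.7164·0.9282 = 0.6649 mg/L.

0.665 mg/L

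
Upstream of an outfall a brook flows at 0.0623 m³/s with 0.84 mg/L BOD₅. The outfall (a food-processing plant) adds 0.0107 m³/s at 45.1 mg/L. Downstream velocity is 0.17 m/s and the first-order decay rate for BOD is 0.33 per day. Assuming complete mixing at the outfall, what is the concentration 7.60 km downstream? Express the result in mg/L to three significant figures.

6.18 mg/L

After complete mixing, C₀ = (0.0107·45.1 + 0.0623·0.84) / 0.073 = 7.327 mg/L.
Travel time t = 7600 m / 0.17 m/s = 4.471e+04 s = 0.5174 d.
C = 7.327·exp(−0.33·0.5174) = 7.327·0.843 = 6.177 mg/L.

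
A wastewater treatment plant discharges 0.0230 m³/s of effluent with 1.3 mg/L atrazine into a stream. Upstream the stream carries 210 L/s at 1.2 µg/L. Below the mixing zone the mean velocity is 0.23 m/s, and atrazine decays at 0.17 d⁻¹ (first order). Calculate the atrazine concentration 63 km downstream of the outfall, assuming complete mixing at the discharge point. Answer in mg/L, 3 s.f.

0.0755 mg/L

210 L/s = 0.21 m³/s.
1.2 µg/L = 0.0012 mg/L.
After complete mixing, C₀ = (0.023·1.3 + 0.21·0.0012) / 0.233 = 0.1294 mg/L.
Travel time t = 6.3e+04 m / 0.23 m/s = 2.739e+05 s = 3.17 d.
C = 0.1294·exp(−0.17·3.17) = 0.1294·0.5834 = 0.07549 mg/L.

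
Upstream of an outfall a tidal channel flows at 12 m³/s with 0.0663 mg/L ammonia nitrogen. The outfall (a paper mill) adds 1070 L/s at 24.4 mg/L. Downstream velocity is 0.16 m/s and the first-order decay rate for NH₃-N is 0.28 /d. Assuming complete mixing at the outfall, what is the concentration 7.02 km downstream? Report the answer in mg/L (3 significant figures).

1070 L/s = 1.07 m³/s.
After complete mixing, C₀ = (1.07·24.4 + 12·0.0663) / 13.07 = 2.058 mg/L.
Travel time t = 7020 m / 0.16 m/s = 4.388e+04 s = 0.5078 d.
C = 2.058·exp(−0.28·0.5078) = 2.058·0.8675 = 1.786 mg/L.

1.79 mg/L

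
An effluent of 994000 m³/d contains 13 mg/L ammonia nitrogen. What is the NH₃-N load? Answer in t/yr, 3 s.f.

4720 t/yr

994000 m³/d = 11.5 m³/s.
Mass flux = Q·C = 11.5 m³/s × 13 g/m³ = 149.6 g/s.
= 149.6 g/s × 31.56 = 4720 t/yr.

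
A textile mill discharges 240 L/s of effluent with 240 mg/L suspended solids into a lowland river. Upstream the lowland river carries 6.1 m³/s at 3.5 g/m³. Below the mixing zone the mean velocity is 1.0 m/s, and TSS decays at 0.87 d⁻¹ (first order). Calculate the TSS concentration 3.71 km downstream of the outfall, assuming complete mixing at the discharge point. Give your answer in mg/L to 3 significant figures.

240 L/s = 0.24 m³/s.
After complete mixing, C₀ = (0.24·240 + 6.1·3.5) / 6.34 = 12.45 mg/L.
Travel time t = 3710 m / 1.0 m/s = 3710 s = 0.04294 d.
C = 12.45·exp(−0.87·0.04294) = 12.45·0.9633 = 12 mg/L.

12.0 mg/L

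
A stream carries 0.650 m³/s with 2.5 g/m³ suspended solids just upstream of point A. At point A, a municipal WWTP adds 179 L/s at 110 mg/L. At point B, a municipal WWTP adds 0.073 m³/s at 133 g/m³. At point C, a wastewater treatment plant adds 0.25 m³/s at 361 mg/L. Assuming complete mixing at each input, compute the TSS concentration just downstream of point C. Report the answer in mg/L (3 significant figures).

179 L/s = 0.179 m³/s.
After input A: C = (0.65·2.5 + 0.179·110) / 0.829 = 25.71 mg/L.
After input B: C = (0.829·25.71 + 0.073·133) / 0.902 = 34.39 mg/L.
After input C: C = (0.902·34.39 + 0.25·361) / 1.152 = 105.3 mg/L.

105 mg/L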